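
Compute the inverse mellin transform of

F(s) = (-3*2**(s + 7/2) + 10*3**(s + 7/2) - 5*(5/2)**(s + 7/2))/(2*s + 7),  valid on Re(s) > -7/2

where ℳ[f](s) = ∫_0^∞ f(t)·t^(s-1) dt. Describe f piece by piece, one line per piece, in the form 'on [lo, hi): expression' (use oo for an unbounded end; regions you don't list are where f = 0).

the 3 pieces separated at 2, 5/2 each add one integral
between 0 and 2 the integrand is t**(7/2)·t^(s-1)
between 2 and 5/2 the integrand is 5*t**(7/2)/2·t^(s-1)
∫ 5*t**(7/2)·t^(s-1) over [5/2, 3)

on [0, 2): t**(7/2)
on [2, 5/2): 5*t**(7/2)/2
on [5/2, 3): 5*t**(7/2)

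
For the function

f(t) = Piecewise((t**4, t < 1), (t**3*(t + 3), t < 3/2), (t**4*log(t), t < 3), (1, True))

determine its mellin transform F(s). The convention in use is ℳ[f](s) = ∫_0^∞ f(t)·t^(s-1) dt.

2**(-s - 3)*(-162*2**(s + 3)*s*(s + 3)*(2*s + (s + 3)**2 + 7) - 162*2**(s + 3)*s*(2*s + (s + 3)**2 + 7) - 81*3**(s + 3)*s*(s + 3)**2*(s + 4)*log(3) + 81*3**(s + 3)*s*(s + 3)**2*(s + 4)*log(2) - 81*3**(s + 3)*s*(s + 3)*(s + 4)*log(3) + 81*3**(s + 3)*s*(s + 3)*(s + 4)*log(2) + 81*3**(s + 3)*s*(s + 3)*(s + 4) + 243*3**(s + 3)*s*(s + 3)*(2*s + (s + 3)**2 + 7) + 162*3**(s + 3)*s*(2*s + (s + 3)**2 + 7) + 162*6**(s + 3)*s*(s + 3)**2*(s + 4)*log(3) - 162*6**(s + 3)*s*(s + 3)*(s + 4) + 162*6**(s + 3)*s*(s + 3)*(s + 4)*log(3) - 2*6**(s + 3)*(s + 3)*(s + 4)*(2*s + (s + 3)**2 + 7))/(54*s*(s + 3)*(s + 4)*(2*s + (s + 3)**2 + 7))
  -4 < Re(s) < 0

peel off the shared t-power: t**2 on [0, 1); t*(t + 3) on [1, 3/2); t**2*log(t) on [3/2, 3); …
strip the shared t-power: t on [0, 1); t + 3 on [1, 3/2); t*log(t) on [3/2, 3); …
integrate the 4 segments split at 1, 3/2, 3, then add the results
segment [0, 1) carries t**4; integrate it
over [1, 3/2), the kernel integral of t**3*(t + 3) enters the sum
on [3/2, 3): add ∫ t**4*log(t)·t^(s-1) dt
on [3, ∞) integrate f = 1 against the kernel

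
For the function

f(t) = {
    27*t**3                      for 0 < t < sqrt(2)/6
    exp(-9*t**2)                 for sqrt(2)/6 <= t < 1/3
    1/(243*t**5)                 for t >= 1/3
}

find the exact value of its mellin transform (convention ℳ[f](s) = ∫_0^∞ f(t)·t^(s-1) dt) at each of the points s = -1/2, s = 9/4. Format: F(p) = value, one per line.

undo the common scale on t: t**3 on [0, sqrt(2)/2); exp(-t**2) on [sqrt(2)/2, 1); t**(-5) on [1, ∞)
invert the power substitution to get t**(3/2) on [0, 1/2); exp(-t) on [1/2, 1); t**(-5/2) on [1, ∞)
slice at sqrt(2)/6, 1/3, transform all 3 pieces, and sum them
∫ over [0, sqrt(2)/6) of 27*t**3·t^(s-1) joins the sum
piece [sqrt(2)/6, 1/3): integrate exp(-9*t**2) against the kernel
segment [1/3, ∞) carries 1/(243*t**5); integrate it

F(-1/2) = sqrt(3)*(-55*uppergamma(-1/4, 1) + 11*2**(3/4) + 20 + 55*uppergamma(-1/4, 1/2))/110
F(9/4) = 3**(3/4)*(-231*uppergamma(9/8, 1) + 11*2**(3/8) + 231*uppergamma(9/8, 1/2) + 168)/12474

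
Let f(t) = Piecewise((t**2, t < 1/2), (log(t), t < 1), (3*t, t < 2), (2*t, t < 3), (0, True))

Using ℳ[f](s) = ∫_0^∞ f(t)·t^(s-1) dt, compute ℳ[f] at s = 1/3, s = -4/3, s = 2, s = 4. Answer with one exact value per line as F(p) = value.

F(1/3) = -45/4 + 3*2**(2/3)*log(2)/2 + 3*2**(1/3)/2 + 9*3**(1/3)/2 + 255*2**(2/3)/56
F(-4/3) = 2**(1/3)*(-32*6**(2/3) - 48*2**(1/3) - 48*log(2) + 60 + 135*2**(2/3))/32
F(2) = log(2)/8 + 3743/192
F(4) = log(2)/64 + 79061/768

back out the shared t-power: t on [0, 1/2); log(t)/t on [1/2, 1); 3 on [1, 2); …
treat the 4 regions marked off by 1/2, 1, 2 separately and sum
piece [0, 1/2): integrate t**2 against the kernel
on [1/2, 1): add ∫ log(t)·t^(s-1) dt
on [1, 2) integrate f = 3*t against the kernel
on [2, 3): add ∫ 2*t·t^(s-1) dt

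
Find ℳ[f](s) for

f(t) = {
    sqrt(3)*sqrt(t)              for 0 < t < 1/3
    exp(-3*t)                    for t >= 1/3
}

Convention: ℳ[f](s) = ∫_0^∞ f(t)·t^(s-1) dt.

((2*s + 1)*uppergamma(s, 1) + 2)/(3**s*(2*s + 1))
  Re(s) > -1/2

the common scale on t comes off first: sqrt(t) on [0, 1); exp(-t) on [1, ∞)
linearity at 1/3 turns ℳ[f](s) into 2 summed integrals
for t in [0, 1/3): the term is ∫ sqrt(3)*sqrt(t)·t^(s-1)
∫ over [1/3, ∞) of exp(-3*t)·t^(s-1) joins the sum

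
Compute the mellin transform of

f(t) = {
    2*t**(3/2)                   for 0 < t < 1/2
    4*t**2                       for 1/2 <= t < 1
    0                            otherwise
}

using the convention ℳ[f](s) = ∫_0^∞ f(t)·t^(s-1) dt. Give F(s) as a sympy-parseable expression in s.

(2**(1/2 - s)*(s + 2) + 8*s + 12 - (2*s + 3)/2**s)/((s + 2)*(2*s + 3))
  Re(s) > -3/2

slice at 1/2, transform all 2 pieces, and sum them
over [0, 1/2), the kernel integral of 2*t**(3/2) enters the sum
on [1/2, 1) integrate f = 4*t**2 against the kernel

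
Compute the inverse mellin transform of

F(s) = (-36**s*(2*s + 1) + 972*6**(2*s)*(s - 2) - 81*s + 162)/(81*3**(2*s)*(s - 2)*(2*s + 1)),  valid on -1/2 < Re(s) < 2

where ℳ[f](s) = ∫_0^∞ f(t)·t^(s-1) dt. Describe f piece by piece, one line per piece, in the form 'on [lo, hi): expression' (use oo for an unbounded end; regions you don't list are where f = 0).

back out the power substitution: 3*t/2 on [0, 1/3); 3*t on [1/3, 2); 16/(81*t**4) on [2, ∞)
peel off the common scale on t: t on [0, 1/2); 2*t on [1/2, 3); t**(-4) on [3, ∞)
linearity at 1/9, 4 turns ℳ[f](s) into 3 summed integrals
between 0 and 1/9 the integrand is 3*sqrt(t)/2·t^(s-1)
the [1/9, 4) slice contributes ∫ 3*sqrt(t)·t^(s-1) dt
for t in [4, ∞): the term is ∫ 16/(81*t**2)·t^(s-1)

on [0, 1/9): 3*sqrt(t)/2
on [1/9, 4): 3*sqrt(t)
on [4, oo): 16/(81*t**2)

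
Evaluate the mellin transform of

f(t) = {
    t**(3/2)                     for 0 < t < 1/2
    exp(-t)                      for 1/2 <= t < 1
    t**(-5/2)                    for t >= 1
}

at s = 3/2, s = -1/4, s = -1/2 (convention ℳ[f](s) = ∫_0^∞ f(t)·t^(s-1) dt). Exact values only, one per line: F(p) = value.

split f at 1/2, 1: ℳ[f](s) collects 3 kernel integrals
for t in [0, 1/2): the term is ∫ t**(3/2)·t^(s-1)
on [1/2, 1) integrate f = exp(-t) against the kernel
∫ over [1, ∞) of t**(-5/2)·t^(s-1) joins the sum

F(3/2) = -exp(-1) - sqrt(pi)*erfc(1)/2 + sqrt(pi)*erfc(sqrt(2)/2)/2 + sqrt(2)*exp(-1/2)/2 + 25/24
F(-1/4) = -uppergamma(-1/4, 1) + 2**(3/4)/5 + 4/11 + uppergamma(-1/4, 1/2)
F(-1/2) = -2*sqrt(pi)*erfc(sqrt(2)/2) - 2*exp(-1) + 2*sqrt(pi)*erfc(1) + 5/6 + 2*sqrt(2)*exp(-1/2)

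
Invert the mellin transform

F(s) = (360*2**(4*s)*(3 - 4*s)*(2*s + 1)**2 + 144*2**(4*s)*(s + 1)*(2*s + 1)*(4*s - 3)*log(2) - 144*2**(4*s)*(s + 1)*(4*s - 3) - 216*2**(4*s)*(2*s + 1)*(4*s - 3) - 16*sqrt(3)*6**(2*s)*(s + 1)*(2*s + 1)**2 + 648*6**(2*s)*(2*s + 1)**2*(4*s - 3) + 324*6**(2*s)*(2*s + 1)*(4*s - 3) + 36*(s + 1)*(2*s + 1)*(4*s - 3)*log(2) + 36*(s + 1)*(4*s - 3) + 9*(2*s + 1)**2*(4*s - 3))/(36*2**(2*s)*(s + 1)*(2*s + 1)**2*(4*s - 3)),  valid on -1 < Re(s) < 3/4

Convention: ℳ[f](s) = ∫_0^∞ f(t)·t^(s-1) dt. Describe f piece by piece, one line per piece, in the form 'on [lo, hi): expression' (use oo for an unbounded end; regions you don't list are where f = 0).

on [0, 1/4): t
on [1/4, 4): sqrt(t)*log(sqrt(t))
on [4, 9): sqrt(t)*(sqrt(t) + 3)
on [9, oo): t**(-3/4)

the shared t-power comes off first: sqrt(t) on [0, 1/4); log(sqrt(t)) on [1/4, 4); sqrt(t) + 3 on [4, 9); …
strip the power substitution: t on [0, 1/2); log(t) on [1/2, 2); t + 3 on [2, 3); …
treat the 4 regions marked off by 1/4, 4, 9 separately and sum
the [0, 1/4) slice contributes ∫ t·t^(s-1) dt
the [1/4, 4) slice contributes ∫ sqrt(t)*log(sqrt(t))·t^(s-1) dt
∫ over [4, 9) of sqrt(t)*(sqrt(t) + 3)·t^(s-1) joins the sum
on [9, ∞) integrate f = t**(-3/4) against the kernel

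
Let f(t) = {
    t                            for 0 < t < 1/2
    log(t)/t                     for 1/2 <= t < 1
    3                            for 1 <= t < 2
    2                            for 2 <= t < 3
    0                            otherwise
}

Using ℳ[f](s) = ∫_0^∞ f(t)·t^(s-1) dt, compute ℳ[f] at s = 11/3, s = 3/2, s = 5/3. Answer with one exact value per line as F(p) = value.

f breaks at 1/2, 1, 2 into 4 integrals to sum
∫ t·t^(s-1) over [0, 1/2)
between 1/2 and 1 the integrand is log(t)/t·t^(s-1)
∫ 3·t^(s-1) over [1, 2)
between 2 and 3 the integrand is 2·t^(s-1)

F(11/3) = -675/704 + 87*2**(1/3)/3584 + 3*2**(1/3)*log(2)/64 + 24*2**(2/3)/11 + 162*3**(2/3)/11
F(3/2) = -6 + sqrt(2)*log(2) + 203*sqrt(2)/60 + 4*sqrt(3)
F(5/3) = -81/20 + 3*2**(1/3)*log(2)/4 + 75*2**(1/3)/64 + 6*2**(2/3)/5 + 18*3**(2/3)/5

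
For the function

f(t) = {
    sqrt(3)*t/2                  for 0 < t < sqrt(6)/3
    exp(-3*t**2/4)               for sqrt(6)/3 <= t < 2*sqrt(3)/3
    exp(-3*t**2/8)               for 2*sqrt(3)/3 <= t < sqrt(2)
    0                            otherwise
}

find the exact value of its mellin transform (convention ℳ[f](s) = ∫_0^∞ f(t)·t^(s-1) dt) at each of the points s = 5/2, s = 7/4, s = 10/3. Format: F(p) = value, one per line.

F(5/2) = 2*2**(1/4)*3**(3/4)*(-14*sqrt(2)*uppergamma(5/4, 3/4) - 7*2**(1/4)*uppergamma(5/4, 1) + sqrt(2) + 7*2**(1/4)*uppergamma(5/4, 1/2) + 14*sqrt(2)*uppergamma(5/4, 1/2))/63
F(7/4) = 3**(1/8)*(-22*2**(5/8)*uppergamma(7/8, 3/4) - 11*2**(3/4)*uppergamma(7/8, 1) + 4*2**(3/8) + 11*2**(3/4)*uppergamma(7/8, 1/2) + 22*2**(5/8)*uppergamma(7/8, 1/2))/33
F(10/3) = 12**(1/3)*(-104*2**(1/3)*uppergamma(5/3, 3/4) - 26*2**(2/3)*uppergamma(5/3, 1) + 3*sqrt(2) + 26*2**(2/3)*uppergamma(5/3, 1/2) + 104*2**(1/3)*uppergamma(5/3, 1/2))/117

invert the common scale on t to get sqrt(3)*t on [0, sqrt(6)/6); exp(-3*t**2) on [sqrt(6)/6, sqrt(3)/3); exp(-3*t**2/2) on [sqrt(3)/3, sqrt(2)/2)
back out the power substitution: sqrt(3)*sqrt(t) on [0, 1/6); exp(-3*t) on [1/6, 1/3); exp(-3*t/2) on [1/3, 1/2)
the common scale on t comes off first: sqrt(t) on [0, 1/2); exp(-t) on [1/2, 1); exp(-t/2) on [1, 3/2)
linearity at sqrt(6)/3, 2*sqrt(3)/3 turns ℳ[f](s) into 3 summed integrals
between 0 and sqrt(6)/3 the integrand is sqrt(3)*t/2·t^(s-1)
between sqrt(6)/3 and 2*sqrt(3)/3 the integrand is exp(-3*t**2/4)·t^(s-1)
for t in [2*sqrt(3)/3, sqrt(2)): the term is ∫ exp(-3*t**2/8)·t^(s-1)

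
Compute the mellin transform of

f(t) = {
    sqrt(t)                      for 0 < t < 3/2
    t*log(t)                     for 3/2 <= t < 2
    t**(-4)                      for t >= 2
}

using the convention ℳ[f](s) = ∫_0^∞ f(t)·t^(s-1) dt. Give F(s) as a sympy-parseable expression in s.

treat the 3 regions marked off by 3/2, 2 separately and sum
∫ sqrt(t)·t^(s-1) over [0, 3/2)
over [3/2, 2), the kernel integral of t*log(t) enters the sum
on [2, ∞) integrate f = t**(-4) against the kernel

(-32*2**(2*s)*(s - 4)*(2*s + 1) + 3**s*s*(s - 4)*(2*s + 1)*(-24*log(3) + 24*log(2)) + 3**s*(s - 4)*(2*s + 1)*(-24*log(3) + 24*log(2)) + 24*3**s*(s - 4)*(2*s + 1) + 16*3**s*sqrt(6)*(s - 4)*(s**2 + 2*s + 1) + 32*4**s*s*(s - 4)*(2*s + 1)*log(2) + 32*4**s*(s - 4)*(2*s + 1)*log(2) - 4**s*(2*s + 1)*(s**2 + 2*s + 1))/(16*2**s*(s - 4)*(2*s + 1)*(s**2 + 2*s + 1))
  -1/2 < Re(s) < 4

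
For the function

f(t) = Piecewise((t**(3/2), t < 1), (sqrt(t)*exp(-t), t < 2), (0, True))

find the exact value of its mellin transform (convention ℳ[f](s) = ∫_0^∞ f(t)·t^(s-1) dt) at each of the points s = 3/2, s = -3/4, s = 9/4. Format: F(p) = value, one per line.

F(3/2) = -3*exp(-2) + 1/3 + 2*exp(-1)
F(-3/4) = -uppergamma(-1/4, 2) + uppergamma(-1/4, 1) + 4/3
F(9/4) = -uppergamma(11/4, 2) + 4/15 + uppergamma(11/4, 1)

strip the shared t-power: t on [0, 1); exp(-t) on [1, 2)
integrate the 2 segments split at 1, then add the results
piece [0, 1): integrate t**(3/2) against the kernel
between 1 and 2 the integrand is sqrt(t)*exp(-t)·t^(s-1)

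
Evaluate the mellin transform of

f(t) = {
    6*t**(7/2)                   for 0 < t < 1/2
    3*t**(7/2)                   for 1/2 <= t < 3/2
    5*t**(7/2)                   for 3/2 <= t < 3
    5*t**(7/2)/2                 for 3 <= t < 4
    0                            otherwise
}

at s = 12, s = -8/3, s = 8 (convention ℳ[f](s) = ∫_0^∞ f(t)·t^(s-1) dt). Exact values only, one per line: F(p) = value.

treat the 4 regions marked off by 1/2, 3/2, 3 separately and sum
segment 0 to 1/2 holds 6*t**(7/2); add its integral
∫ 3*t**(7/2)·t^(s-1) over [1/2, 3/2)
∫ over [3/2, 3) of 5*t**(7/2)·t^(s-1) joins the sum
the [3, 4) slice contributes ∫ 5*t**(7/2)/2·t^(s-1) dt

F(12) = -14348907*sqrt(6)/507904 + 3*sqrt(2)/1015808 + 71744535*sqrt(3)/31 + 10737418240/31
F(-8/3) = -6*2**(1/6)*3**(5/6)/5 + 9*2**(1/6)/5 + 3*3**(5/6) + 6*2**(2/3)
F(8) = -177147*sqrt(6)/23552 + 3*sqrt(2)/47104 + 885735*sqrt(3)/23 + 41943040/23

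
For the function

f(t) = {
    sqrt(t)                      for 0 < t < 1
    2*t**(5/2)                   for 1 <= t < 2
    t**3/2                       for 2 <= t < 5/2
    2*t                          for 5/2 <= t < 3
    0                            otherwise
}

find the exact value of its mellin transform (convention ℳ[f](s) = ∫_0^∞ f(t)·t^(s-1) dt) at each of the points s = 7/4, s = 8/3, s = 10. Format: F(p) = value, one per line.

F(7/4) = -32*2**(3/4)/19 - 725*2**(1/4)*5**(3/4)/3344 - 4/153 + 128*2**(1/4)/17 + 72*3**(3/4)/11
F(8/3) = -48*2**(2/3)/17 - 42/589 + 1125*2**(1/3)*5**(2/3)/23936 + 384*2**(1/6)/31 + 162*3**(2/3)/11
F(10) = 16384*sqrt(2)/25 + 40947334463467/1230028800

linearity at 1, 2, 5/2 turns ℳ[f](s) into 4 summed integrals
the [0, 1) slice contributes ∫ sqrt(t)·t^(s-1) dt
on [1, 2): add ∫ 2*t**(5/2)·t^(s-1) dt
the [2, 5/2) slice contributes ∫ t**3/2·t^(s-1) dt
segment [5/2, 3) carries 2*t; integrate it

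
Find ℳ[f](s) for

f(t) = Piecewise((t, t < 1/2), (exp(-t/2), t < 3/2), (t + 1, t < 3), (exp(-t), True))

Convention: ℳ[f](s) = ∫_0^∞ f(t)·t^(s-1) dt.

along the cuts 1/2, 3/2, 3, ℳ[f](s) splits into 4 integrals
segment [0, 1/2) carries t; integrate it
between 1/2 and 3/2 the integrand is exp(-t/2)·t^(s-1)
∫ (t + 1)·t^(s-1) over [3/2, 3)
∫ over [3, ∞) of exp(-t)·t^(s-1) joins the sum

(2*2**s*s*(s + 1)*uppergamma(s, 3) - 5*3**s*s - 2*3**s + 2*4**s*s*(s + 1)*uppergamma(s, 1/4) - 2*4**s*s*(s + 1)*uppergamma(s, 3/4) + 8*6**s*s + 2*6**s + s)/(2*2**s*s*(s + 1))
  Re(s) > -1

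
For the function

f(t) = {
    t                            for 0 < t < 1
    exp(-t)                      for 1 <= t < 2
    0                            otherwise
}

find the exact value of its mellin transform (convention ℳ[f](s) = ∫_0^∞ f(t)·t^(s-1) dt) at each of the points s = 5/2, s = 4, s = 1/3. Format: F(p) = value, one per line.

F(5/2) = (-98*sqrt(2) + (-21*sqrt(pi)*erfc(sqrt(2)) + 21*sqrt(pi)*erfc(1) + 8)*exp(2) + 70*E)*exp(-2)/28
F(4) = -38*exp(-2) + 1/5 + 16*exp(-1)
F(1/3) = -uppergamma(1/3, 2) + uppergamma(1/3, 1) + 3/4

split f at 1: ℳ[f](s) collects 2 kernel integrals
segment 0 to 1 holds t; add its integral
[1, 2) adds the kernel integral of exp(-t)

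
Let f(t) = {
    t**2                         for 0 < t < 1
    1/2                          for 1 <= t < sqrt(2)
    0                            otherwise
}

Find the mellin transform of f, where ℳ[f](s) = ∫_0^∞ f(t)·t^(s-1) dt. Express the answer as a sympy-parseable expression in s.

(2**(s/2)*(s + 2) + s - 2)/(2*s*(s + 2))
  Re(s) > -2

peel off the power substitution: t on [0, 1); 1/2 on [1, 2)
slice at 1, transform all 2 pieces, and sum them
segment 0 to 1 holds t**2; add its integral
∫ 1/2·t^(s-1) over [1, sqrt(2))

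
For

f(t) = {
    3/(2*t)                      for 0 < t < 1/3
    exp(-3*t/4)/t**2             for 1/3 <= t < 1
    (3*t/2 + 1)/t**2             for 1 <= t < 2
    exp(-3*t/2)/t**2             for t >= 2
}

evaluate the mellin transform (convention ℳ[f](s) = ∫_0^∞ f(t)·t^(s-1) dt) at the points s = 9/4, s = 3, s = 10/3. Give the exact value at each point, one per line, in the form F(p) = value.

F(9/4) = 3**(3/4)*(-26*3**(1/4) - 5*sqrt(2)*uppergamma(1/4, 3/4) + 5*2**(1/4)*uppergamma(1/4, 3) + 2 + 5*sqrt(2)*uppergamma(1/4, 1/4) + 32*6**(1/4))/15
F(3) = -4*exp(-3/4)/3 + 2*exp(-3)/3 + 4*exp(-1/4)/3 + 10/3
F(10/3) = 3**(2/3)*(-117*3**(1/3) - 112*2**(2/3)*uppergamma(4/3, 3/4) + 56*2**(1/3)*uppergamma(4/3, 3) + 6 + 112*2**(2/3)*uppergamma(4/3, 1/4) + 342*6**(1/3))/252

undo the shared t-power: 3/2 on [0, 1/3); exp(-3*t/4)/t on [1/3, 1); (3*t/2 + 1)/t on [1, 2); …
invert the shared t-power to get 3*t/2 on [0, 1/3); exp(-3*t/4) on [1/3, 1); 3*t/2 + 1 on [1, 2); …
back out the common scale on t: t on [0, 1/2); exp(-t/2) on [1/2, 3/2); t + 1 on [3/2, 3); …
f breaks at 1/3, 1, 2 into 4 integrals to sum
[0, 1/3) adds the kernel integral of 3/(2*t)
[1/3, 1) adds the kernel integral of exp(-3*t/4)/t**2
segment 1 to 2 holds (3*t/2 + 1)/t**2; add its integral
between 2 and ∞ the integrand is exp(-3*t/2)/t**2·t^(s-1)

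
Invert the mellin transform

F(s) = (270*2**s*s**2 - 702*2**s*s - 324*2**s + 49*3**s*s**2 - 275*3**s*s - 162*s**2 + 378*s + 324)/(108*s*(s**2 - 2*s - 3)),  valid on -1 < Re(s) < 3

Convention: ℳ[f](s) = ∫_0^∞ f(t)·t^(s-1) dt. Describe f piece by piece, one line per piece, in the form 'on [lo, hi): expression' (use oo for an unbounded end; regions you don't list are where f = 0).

on [0, 1): t/2
on [1, 2): t + 1
on [2, 3): t/4
on [3, oo): 8/t**3

undo the common scale on t: t on [0, 1/2); 2*t + 1 on [1/2, 1); t/2 on [1, 3/2); …
linearity at 1, 2, 3 turns ℳ[f](s) into 4 summed integrals
[0, 1) adds the kernel integral of t/2
on [1, 2) integrate f = (t + 1) against the kernel
∫ over [2, 3) of t/4·t^(s-1) joins the sum
on [3, ∞) integrate f = 8/t**3 against the kernel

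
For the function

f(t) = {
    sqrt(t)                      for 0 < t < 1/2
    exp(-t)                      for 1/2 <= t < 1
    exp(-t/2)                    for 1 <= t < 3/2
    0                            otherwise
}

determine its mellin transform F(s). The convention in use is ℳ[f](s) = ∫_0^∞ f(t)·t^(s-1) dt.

split f at 1/2, 1: ℳ[f](s) collects 3 kernel integrals
on [0, 1/2): add ∫ sqrt(t)·t^(s-1) dt
over [1/2, 1), the kernel integral of exp(-t) enters the sum
over [1, 3/2), the kernel integral of exp(-t/2) enters the sum

(2**s*(2*s + 1)*uppergamma(s, 1/2) - 2**s*(2*s + 1)*uppergamma(s, 1) + 4**s*(2*s + 1)*uppergamma(s, 1/2) - 4**s*(2*s + 1)*uppergamma(s, 3/4) + sqrt(2))/(2**s*(2*s + 1))
  Re(s) > -1/2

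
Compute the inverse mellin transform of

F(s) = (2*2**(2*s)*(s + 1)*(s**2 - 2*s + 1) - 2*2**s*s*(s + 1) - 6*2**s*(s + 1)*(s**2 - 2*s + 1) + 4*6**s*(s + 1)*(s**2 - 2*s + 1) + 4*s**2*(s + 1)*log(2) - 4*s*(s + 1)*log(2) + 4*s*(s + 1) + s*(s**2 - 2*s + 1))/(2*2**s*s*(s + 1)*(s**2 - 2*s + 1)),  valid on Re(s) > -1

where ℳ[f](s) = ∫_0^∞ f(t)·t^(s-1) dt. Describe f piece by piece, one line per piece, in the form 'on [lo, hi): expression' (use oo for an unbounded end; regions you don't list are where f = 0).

on [0, 1/2): t
on [1/2, 1): log(t)/t
on [1, 2): 3
on [2, 3): 2

the 4 pieces separated at 1/2, 1, 2 each add one integral
the [0, 1/2) slice contributes ∫ t·t^(s-1) dt
∫ log(t)/t·t^(s-1) over [1/2, 1)
[1, 2) adds the kernel integral of 3
∫ over [2, 3) of 2·t^(s-1) joins the sum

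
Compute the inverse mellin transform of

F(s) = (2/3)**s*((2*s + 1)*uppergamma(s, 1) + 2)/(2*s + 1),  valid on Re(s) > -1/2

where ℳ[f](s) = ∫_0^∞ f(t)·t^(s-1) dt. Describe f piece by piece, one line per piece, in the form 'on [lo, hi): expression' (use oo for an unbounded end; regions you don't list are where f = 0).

on [0, 2/3): sqrt(6)*sqrt(t)/2
on [2/3, oo): exp(-3*t/2)

undo the common scale on t: sqrt(3)*sqrt(t) on [0, 1/3); exp(-3*t) on [1/3, ∞)
the common scale on t comes off first: sqrt(t) on [0, 1); exp(-t) on [1, ∞)
split f at 2/3: ℳ[f](s) collects 2 kernel integrals
segment [0, 2/3) carries sqrt(6)*sqrt(t)/2; integrate it
for t in [2/3, ∞): the term is ∫ exp(-3*t/2)·t^(s-1)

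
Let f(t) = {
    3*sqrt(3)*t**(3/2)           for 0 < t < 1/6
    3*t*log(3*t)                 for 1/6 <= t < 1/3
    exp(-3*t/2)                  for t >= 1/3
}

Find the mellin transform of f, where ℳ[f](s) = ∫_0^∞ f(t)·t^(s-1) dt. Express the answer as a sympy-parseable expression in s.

reversing the common scale on t: t**(3/2) on [0, 1/2); t*log(t) on [1/2, 1); exp(-t/2) on [1, ∞)
f breaks at 1/6, 1/3 into 3 integrals to sum
the [0, 1/6) slice contributes ∫ 3*sqrt(3)*t**(3/2)·t^(s-1) dt
piece [1/6, 1/3): integrate 3*t*log(3*t) against the kernel
on [1/3, ∞) integrate f = exp(-3*t/2) against the kernel

(2*2**(2*s)*(2*s + 3)*(s**2 + 2*s + 1)*uppergamma(s, 1/2) - 2*2**s*(2*s + 3) + s*(2*s + 3)*log(2) + 2*s + (2*s + 3)*log(2) + sqrt(2)*(s**2 + 2*s + 1) + 3)/(2*6**s*(2*s + 3)*(s**2 + 2*s + 1))
  Re(s) > -3/2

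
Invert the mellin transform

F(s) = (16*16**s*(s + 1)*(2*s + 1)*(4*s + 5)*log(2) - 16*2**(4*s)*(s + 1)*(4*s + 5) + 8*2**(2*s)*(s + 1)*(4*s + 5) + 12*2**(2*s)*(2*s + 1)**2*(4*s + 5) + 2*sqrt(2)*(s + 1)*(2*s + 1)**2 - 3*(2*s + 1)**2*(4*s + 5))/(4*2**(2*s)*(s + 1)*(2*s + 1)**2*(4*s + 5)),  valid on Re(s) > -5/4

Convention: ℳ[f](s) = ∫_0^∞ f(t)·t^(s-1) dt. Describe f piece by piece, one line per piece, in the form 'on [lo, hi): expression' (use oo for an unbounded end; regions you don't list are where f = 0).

reversing the power substitution: t**(5/2) on [0, 1/2); 3*t**2 on [1/2, 1); t*log(t) on [1, 2)
peel off the shared t-power: t**(3/2) on [0, 1/2); 3*t on [1/2, 1); log(t) on [1, 2)
breakpoints 1/4, 1: one integral from each of the 3 segments
on [0, 1/4) integrate f = t**(5/4) against the kernel
on [1/4, 1) integrate f = 3*t against the kernel
on [1, 4) integrate f = sqrt(t)*log(sqrt(t)) against the kernel

on [0, 1/4): t**(5/4)
on [1/4, 1): 3*t
on [1, 4): sqrt(t)*log(sqrt(t))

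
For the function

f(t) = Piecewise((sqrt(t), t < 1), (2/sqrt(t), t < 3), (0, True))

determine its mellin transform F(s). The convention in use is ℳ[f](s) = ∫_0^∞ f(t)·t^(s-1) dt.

the shared t-power comes off first: t**(3/2) on [0, 1); 2*sqrt(t) on [1, 3)
linearity at 1 turns ℳ[f](s) into 2 summed integrals
the [0, 1) slice contributes ∫ sqrt(t)·t^(s-1) dt
between 1 and 3 the integrand is 2/sqrt(t)·t^(s-1)

2*(2*3**(s + 1/2)*(2*s + 1) - 6*s - 9)/(3*(2*s - 1)*(2*s + 1))
  Re(s) > -1/2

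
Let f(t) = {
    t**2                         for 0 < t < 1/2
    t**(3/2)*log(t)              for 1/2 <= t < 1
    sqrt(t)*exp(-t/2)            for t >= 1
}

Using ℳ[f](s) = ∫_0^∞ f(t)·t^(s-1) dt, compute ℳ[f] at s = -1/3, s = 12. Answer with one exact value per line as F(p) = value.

F(-1/3) = 2**(5/6)*(-720*2**(1/6) + 147*sqrt(2) + 420*log(2) + 360 + 980*2**(1/3)*uppergamma(1/6, 1/2))/1960
F(12) = -916775/167215104 + sqrt(2)/2985984 + sqrt(2)*log(2)/221184 + 316234143225*sqrt(2)*sqrt(pi)*erfc(sqrt(2)/2) + 892214242296*exp(-1/2)

undo the shared t-power: t**(3/2) on [0, 1/2); t*log(t) on [1/2, 1); exp(-t/2) on [1, ∞)
split f at 1/2, 1: ℳ[f](s) collects 3 kernel integrals
the [0, 1/2) slice contributes ∫ t**2·t^(s-1) dt
on [1/2, 1) integrate f = t**(3/2)*log(t) against the kernel
the [1, ∞) slice contributes ∫ sqrt(t)*exp(-t/2)·t^(s-1) dt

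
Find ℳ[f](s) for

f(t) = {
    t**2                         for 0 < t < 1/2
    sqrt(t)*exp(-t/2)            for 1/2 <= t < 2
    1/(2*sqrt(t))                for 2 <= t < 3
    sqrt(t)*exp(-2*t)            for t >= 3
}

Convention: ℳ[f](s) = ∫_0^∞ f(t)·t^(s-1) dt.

12**(1/2 - s)*(-8*2**(2*s)*6**(s + 1/2)*(s + 2)*(2*s - 1)*uppergamma(s + 1/2, 1) - 4*2**(2*s)*6**(s + 1/2)*(s + 2) + 4*24**(s + 1/2)*(s + 2)*(2*s - 1)*uppergamma(s + 1/2, 1/4) + 8*6**(2*s)*(s + 2) + 4*6**(s + 1/2)*(s + 2)*(2*s - 1)*uppergamma(s + 1/2, 6) + sqrt(2)*6**(s + 1/2)*(2*s - 1))/(48*(s + 2)*(2*s - 1))
  Re(s) > -2

remove the shared t-power first: t**(3/2) on [0, 1/2); exp(-t/2) on [1/2, 2); 1/(2*t) on [2, 3); …
summing 4 kernel integrals split by 1/2, 2, 3 yields ℳ[f](s)
∫ t**2·t^(s-1) over [0, 1/2)
[1/2, 2) adds the kernel integral of sqrt(t)*exp(-t/2)
segment [2, 3) carries 1/(2*sqrt(t)); integrate it
∫ sqrt(t)*exp(-2*t)·t^(s-1) over [3, ∞)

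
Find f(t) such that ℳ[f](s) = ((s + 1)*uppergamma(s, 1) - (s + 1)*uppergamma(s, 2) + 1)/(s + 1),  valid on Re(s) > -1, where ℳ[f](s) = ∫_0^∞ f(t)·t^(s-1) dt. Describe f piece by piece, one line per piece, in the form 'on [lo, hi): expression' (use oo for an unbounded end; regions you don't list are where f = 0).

on [0, 1): t
on [1, 2): exp(-t)

summing 2 kernel integrals split by 1 yields ℳ[f](s)
piece [0, 1): integrate t against the kernel
[1, 2) adds the kernel integral of exp(-t)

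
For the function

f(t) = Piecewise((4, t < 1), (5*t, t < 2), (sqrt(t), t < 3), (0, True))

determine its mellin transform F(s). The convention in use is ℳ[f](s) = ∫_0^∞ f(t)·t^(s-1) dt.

cuts at 1, 2: linearity sums the 3 kernel integrals
piece [0, 1): integrate 4 against the kernel
∫ over [1, 2) of 5*t·t^(s-1) joins the sum
on [2, 3): add ∫ sqrt(t)·t^(s-1) dt

(5*2**(s + 1)*s*(2*s + 1) - 2**(s + 3/2)*s*(s + 1) + 2*3**(s + 1/2)*s*(s + 1) - 5*s*(2*s + 1) + 4*(s + 1)*(2*s + 1))/(s*(s + 1)*(2*s + 1))
  Re(s) > 0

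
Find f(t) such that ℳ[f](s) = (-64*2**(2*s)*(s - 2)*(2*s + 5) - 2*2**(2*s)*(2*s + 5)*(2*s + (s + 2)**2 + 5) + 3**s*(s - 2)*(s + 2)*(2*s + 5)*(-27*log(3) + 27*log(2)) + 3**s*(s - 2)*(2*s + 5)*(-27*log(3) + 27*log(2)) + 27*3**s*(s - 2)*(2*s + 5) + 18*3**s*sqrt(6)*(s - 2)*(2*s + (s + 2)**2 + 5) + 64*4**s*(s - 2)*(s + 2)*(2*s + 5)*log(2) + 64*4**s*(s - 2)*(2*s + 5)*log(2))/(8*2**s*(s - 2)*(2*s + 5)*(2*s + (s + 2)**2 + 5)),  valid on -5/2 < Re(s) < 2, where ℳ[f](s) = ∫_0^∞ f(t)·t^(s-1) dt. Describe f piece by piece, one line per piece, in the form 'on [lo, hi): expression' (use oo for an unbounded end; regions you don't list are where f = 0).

undo the shared t-power: sqrt(t) on [0, 3/2); t*log(t) on [3/2, 2); t**(-4) on [2, ∞)
slice at 3/2, 2, transform all 3 pieces, and sum them
[0, 3/2) adds the kernel integral of t**(5/2)
for t in [3/2, 2): the term is ∫ t**3*log(t)·t^(s-1)
∫ over [2, ∞) of t**(-2)·t^(s-1) joins the sum

on [0, 3/2): t**(5/2)
on [3/2, 2): t**3*log(t)
on [2, oo): t**(-2)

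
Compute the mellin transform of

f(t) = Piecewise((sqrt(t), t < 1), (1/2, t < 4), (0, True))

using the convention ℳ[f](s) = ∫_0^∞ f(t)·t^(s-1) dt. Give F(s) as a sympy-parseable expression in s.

invert the shared t-power to get t**(3/2) on [0, 1); t/2 on [1, 4)
back out the power substitution: t**3 on [0, 1); t**2/2 on [1, 2)
back out the shared t-power: t on [0, 1); 1/2 on [1, 2)
integrate the 2 segments split at 1, then add the results
over [0, 1), the kernel integral of sqrt(t) enters the sum
segment 1 to 4 holds 1/2; add its integral

(4**s*(2*s + 1)/2 + s - 1/2)/(s*(2*s + 1))
  Re(s) > -1/2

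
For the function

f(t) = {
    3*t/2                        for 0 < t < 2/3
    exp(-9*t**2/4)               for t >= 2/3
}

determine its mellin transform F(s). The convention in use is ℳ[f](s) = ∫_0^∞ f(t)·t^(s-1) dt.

invert the common scale on t to get t on [0, 1); exp(-t**2) on [1, ∞)
back out the power substitution: sqrt(t) on [0, 1); exp(-t) on [1, ∞)
integrate the 2 segments split at 2/3, then add the results
piece [0, 2/3): integrate 3*t/2 against the kernel
over [2/3, ∞), the kernel integral of exp(-9*t**2/4) enters the sum

((s + 1)*uppergamma(s/2, 1) + 2)/(2*(3/2)**s*(s + 1))
  Re(s) > -1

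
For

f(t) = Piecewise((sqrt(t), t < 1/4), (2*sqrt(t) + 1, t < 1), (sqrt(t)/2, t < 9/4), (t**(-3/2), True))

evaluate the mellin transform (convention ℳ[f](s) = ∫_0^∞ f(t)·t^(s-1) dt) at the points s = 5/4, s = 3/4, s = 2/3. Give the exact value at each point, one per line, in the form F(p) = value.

F(5/4) = -19*sqrt(2)/140 + 58/35 + 305*sqrt(6)/168
F(3/4) = -13*sqrt(2)/30 + 403*sqrt(6)/540 + 38/15
F(2/3) = 2**(2/3)*(-405 + 629*3**(1/3) + 1170*2**(1/3))/840

strip the power substitution: t on [0, 1/2); 2*t + 1 on [1/2, 1); t/2 on [1, 3/2); …
integrate the 4 segments split at 1/4, 1, 9/4, then add the results
on [0, 1/4) integrate f = sqrt(t) against the kernel
segment 1/4 to 1 holds (2*sqrt(t) + 1); add its integral
segment 1 to 9/4 holds sqrt(t)/2; add its integral
for t in [9/4, ∞): the term is ∫ t**(-3/2)·t^(s-1)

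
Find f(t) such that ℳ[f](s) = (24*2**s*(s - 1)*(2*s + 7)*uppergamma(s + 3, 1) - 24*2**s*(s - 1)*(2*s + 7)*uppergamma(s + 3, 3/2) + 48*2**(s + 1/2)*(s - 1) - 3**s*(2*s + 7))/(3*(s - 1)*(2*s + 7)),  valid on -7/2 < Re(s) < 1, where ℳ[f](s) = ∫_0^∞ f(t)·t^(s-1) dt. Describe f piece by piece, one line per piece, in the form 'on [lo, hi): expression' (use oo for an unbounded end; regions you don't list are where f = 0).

undo the shared t-power: t**(5/2) on [0, 2); t**2*exp(-t/2) on [2, 3); t**(-2) on [3, ∞)
reversing the shared t-power: sqrt(t) on [0, 2); exp(-t/2) on [2, 3); t**(-4) on [3, ∞)
summing 3 kernel integrals split by 2, 3 yields ℳ[f](s)
between 0 and 2 the integrand is t**(7/2)·t^(s-1)
between 2 and 3 the integrand is t**3*exp(-t/2)·t^(s-1)
for t in [3, ∞): the term is ∫ 1/t·t^(s-1)

on [0, 2): t**(7/2)
on [2, 3): t**3*exp(-t/2)
on [3, oo): 1/t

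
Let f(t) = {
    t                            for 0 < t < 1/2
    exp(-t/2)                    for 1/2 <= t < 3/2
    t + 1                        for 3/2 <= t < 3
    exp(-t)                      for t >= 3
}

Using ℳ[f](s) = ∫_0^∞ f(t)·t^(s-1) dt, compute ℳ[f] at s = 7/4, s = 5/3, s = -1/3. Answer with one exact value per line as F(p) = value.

summing 4 kernel integrals split by 1/2, 3/2, 3 yields ℳ[f](s)
∫ t·t^(s-1) over [0, 1/2)
for t in [1/2, 3/2): the term is ∫ exp(-t/2)·t^(s-1)
[3/2, 3) adds the kernel integral of (t + 1)
for t in [3, ∞): the term is ∫ exp(-t)·t^(s-1)

F(7/4) = 2**(1/4)*(-308*sqrt(2)*uppergamma(7/4, 3/4) - 129*3**(3/4) + 7 + 77*2**(3/4)*uppergamma(7/4, 3) + 308*sqrt(2)*uppergamma(7/4, 1/4) + 384*6**(3/4))/154
F(5/3) = 2**(1/3)*(-279*3**(2/3) - 640*2**(1/3)*uppergamma(5/3, 3/4) + 15 + 160*2**(2/3)*uppergamma(5/3, 3) + 640*2**(1/3)*uppergamma(5/3, 1/4) + 828*6**(2/3))/320
F(-1/3) = 2**(1/3)*(-2*2**(1/3)*uppergamma(-1/3, 3/4) + 2*2**(2/3)*uppergamma(-1/3, 3) + 3**(2/3) + 3 + 2*2**(1/3)*uppergamma(-1/3, 1/4) + 6**(2/3))/4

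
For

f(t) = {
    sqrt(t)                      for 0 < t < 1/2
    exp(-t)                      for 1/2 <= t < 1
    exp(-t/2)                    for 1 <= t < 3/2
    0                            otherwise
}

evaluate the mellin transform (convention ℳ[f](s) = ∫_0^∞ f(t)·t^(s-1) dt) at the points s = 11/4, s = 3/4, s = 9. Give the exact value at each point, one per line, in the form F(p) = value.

F(11/4) = -4*2**(3/4)*uppergamma(11/4, 3/4) - uppergamma(11/4, 1) + 2**(3/4)/52 + uppergamma(11/4, 1/2) + 4*2**(3/4)*uppergamma(11/4, 1/2)
F(3/4) = -2**(3/4)*uppergamma(3/4, 3/4) - uppergamma(3/4, 1) + 2**(3/4)/5 + uppergamma(3/4, 1/2) + 2**(3/4)*uppergamma(3/4, 1/2)
F(9) = -5593984641*exp(-3/4)/128 - 109601*exp(-1) + sqrt(2)/9728 + 8730218097*exp(-1/2)/256

split f at 1/2, 1: ℳ[f](s) collects 3 kernel integrals
piece [0, 1/2): integrate sqrt(t) against the kernel
the [1/2, 1) slice contributes ∫ exp(-t)·t^(s-1) dt
over [1, 3/2), the kernel integral of exp(-t/2) enters the sum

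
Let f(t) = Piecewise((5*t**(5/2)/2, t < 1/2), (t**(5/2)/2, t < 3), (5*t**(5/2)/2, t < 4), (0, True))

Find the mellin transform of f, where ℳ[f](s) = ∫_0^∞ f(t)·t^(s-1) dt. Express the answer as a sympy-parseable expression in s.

(320*2**(2*s) + 2**(1/2 - s) - 72*3**(s + 1/2))/(2*(2*s + 5))
  Re(s) > -5/2

breakpoints 1/2, 3: one integral from each of the 3 segments
∫ over [0, 1/2) of 5*t**(5/2)/2·t^(s-1) joins the sum
segment [1/2, 3) carries t**(5/2)/2; integrate it
[3, 4) adds the kernel integral of 5*t**(5/2)/2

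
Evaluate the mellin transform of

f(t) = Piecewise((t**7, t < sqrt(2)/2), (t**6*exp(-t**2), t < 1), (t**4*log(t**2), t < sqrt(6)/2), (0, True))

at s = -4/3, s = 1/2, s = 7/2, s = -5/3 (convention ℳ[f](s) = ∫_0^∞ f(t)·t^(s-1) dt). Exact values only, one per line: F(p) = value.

F(-4/3) = -uppergamma(7/3, 1)/2 - 27*2**(2/3)*3**(1/3)/128 - 9*2**(2/3)*3**(1/3)*log(2)/32 + 3*2**(1/6)/136 + 9/32 + uppergamma(7/3, 1/2)/2 + 9*2**(2/3)*3**(1/3)*log(3)/32
F(1/2) = -uppergamma(13/4, 1)/2 - 2**(3/4)*3**(1/4)/9 + 2**(1/4)/120 + 8/81 + log(3**(2**(3/4)*3**(1/4)/4)/2**(2**(3/4)*3**(1/4)/4)) + uppergamma(13/4, 1/2)/2
F(7/2) = -uppergamma(19/4, 1)/2 - 9*2**(1/4)*3**(3/4)*log(2)/40 - 3*2**(1/4)*3**(3/4)/50 + 2**(3/4)/672 + 8/225 + 9*2**(1/4)*3**(3/4)*log(3)/40 + uppergamma(19/4, 1/2)/2
F(-5/3) = -27*2**(5/6)*3**(1/6)/98 - 9*2**(5/6)*3**(1/6)*log(2)/28 - uppergamma(13/6, 1)/2 + 3*2**(1/3)/128 + 18/49 + uppergamma(13/6, 1/2)/2 + 9*2**(5/6)*3**(1/6)*log(3)/28

back out the power substitution: t**(7/2) on [0, 1/2); t**3*exp(-t) on [1/2, 1); t**2*log(t) on [1, 3/2)
strip the shared t-power: t**(5/2) on [0, 1/2); t**2*exp(-t) on [1/2, 1); t*log(t) on [1, 3/2)
back out the shared t-power: sqrt(t) on [0, 1/2); exp(-t) on [1/2, 1); log(t)/t on [1, 3/2)
linearity at sqrt(2)/2, 1 turns ℳ[f](s) into 3 summed integrals
segment 0 to sqrt(2)/2 holds t**7; add its integral
segment sqrt(2)/2 to 1 holds t**6*exp(-t**2); add its integral
∫ t**4*log(t**2)·t^(s-1) over [1, sqrt(6)/2)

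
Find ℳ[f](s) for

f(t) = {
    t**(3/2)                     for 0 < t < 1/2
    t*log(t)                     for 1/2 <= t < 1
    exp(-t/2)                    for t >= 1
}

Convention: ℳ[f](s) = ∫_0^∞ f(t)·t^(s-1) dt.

(2*2**(2*s)*(2*s + 3)*(s**2 + 2*s + 1)*uppergamma(s, 1/2) - 2*2**s*(2*s + 3) + s*(2*s + 3)*log(2) + 2*s + (2*s + 3)*log(2) + sqrt(2)*(s**2 + 2*s + 1) + 3)/(2*2**s*(2*s + 3)*(s**2 + 2*s + 1))
  Re(s) > -3/2

f breaks at 1/2, 1 into 3 integrals to sum
[0, 1/2) adds the kernel integral of t**(3/2)
piece [1/2, 1): integrate t*log(t) against the kernel
on [1, ∞): add ∫ exp(-t/2)·t^(s-1) dt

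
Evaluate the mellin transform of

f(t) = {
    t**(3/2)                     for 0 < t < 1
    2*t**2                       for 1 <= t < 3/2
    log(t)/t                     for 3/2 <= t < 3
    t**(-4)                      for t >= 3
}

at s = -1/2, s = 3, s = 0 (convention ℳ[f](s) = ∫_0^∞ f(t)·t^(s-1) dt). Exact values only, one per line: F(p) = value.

F(-1/2) = -1/3 - 4*sqrt(6)*log(2)/27 - 2*sqrt(3)*log(3)/27 - 106*sqrt(3)/2187 + 4*sqrt(6)*log(3)/27 + 89*sqrt(6)/81
F(3) = 9*log(2)/8 + 271/180 + 27*log(3)/8
F(0) = log(6**(1/3)/2) + 365/162

f breaks at 1, 3/2, 3 into 4 integrals to sum
∫ t**(3/2)·t^(s-1) over [0, 1)
the [1, 3/2) slice contributes ∫ 2*t**2·t^(s-1) dt
piece [3/2, 3): integrate log(t)/t against the kernel
segment [3, ∞) carries t**(-4); integrate it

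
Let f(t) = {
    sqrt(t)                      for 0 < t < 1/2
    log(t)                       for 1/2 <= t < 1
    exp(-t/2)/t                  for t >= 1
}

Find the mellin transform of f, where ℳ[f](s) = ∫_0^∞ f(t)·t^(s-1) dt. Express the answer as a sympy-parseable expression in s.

(2*2**(2*s)*s**3*uppergamma(s - 1, 1/2) - 4*2**s*s - 2*2**s + 4**s*s**2*uppergamma(s - 1, 1/2) + 4*s**2*log(2) + 2*sqrt(2)*s**2 + s*log(4) + 4*s + 2)/(2*2**s*s**2*(2*s + 1))
  Re(s) > -1/2

invert the shared t-power to get t**(3/2) on [0, 1/2); t*log(t) on [1/2, 1); exp(-t/2) on [1, ∞)
slice at 1/2, 1, transform all 3 pieces, and sum them
∫ over [0, 1/2) of sqrt(t)·t^(s-1) joins the sum
∫ log(t)·t^(s-1) over [1/2, 1)
segment [1, ∞) carries exp(-t/2)/t; integrate it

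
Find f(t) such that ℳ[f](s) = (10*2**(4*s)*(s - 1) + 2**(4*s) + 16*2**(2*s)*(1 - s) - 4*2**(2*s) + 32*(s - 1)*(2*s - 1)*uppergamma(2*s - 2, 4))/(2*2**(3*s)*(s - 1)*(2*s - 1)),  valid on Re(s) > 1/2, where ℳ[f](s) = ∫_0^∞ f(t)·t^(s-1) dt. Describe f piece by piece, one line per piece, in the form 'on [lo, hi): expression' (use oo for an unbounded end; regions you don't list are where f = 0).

reversing the shared t-power: sqrt(2)*sqrt(t) on [0, 1/2); 2*sqrt(2)*sqrt(t) + 1 on [1/2, 2); exp(-2*sqrt(2)*sqrt(t)) on [2, ∞)
undo the common scale on t: sqrt(t) on [0, 1); 2*sqrt(t) + 1 on [1, 4); exp(-2*sqrt(t)) on [4, ∞)
undo the power substitution: t on [0, 1); 2*t + 1 on [1, 2); exp(-2*t) on [2, ∞)
integrate the 3 segments split at 1/2, 2, then add the results
[0, 1/2) adds the kernel integral of sqrt(2)/sqrt(t)
on [1/2, 2): add ∫ (2*sqrt(2)*sqrt(t) + 1)/t·t^(s-1) dt
∫ exp(-2*sqrt(2)*sqrt(t))/t·t^(s-1) over [2, ∞)

on [0, 1/2): sqrt(2)/sqrt(t)
on [1/2, 2): (2*sqrt(2)*sqrt(t) + 1)/t
on [2, oo): exp(-2*sqrt(2)*sqrt(t))/t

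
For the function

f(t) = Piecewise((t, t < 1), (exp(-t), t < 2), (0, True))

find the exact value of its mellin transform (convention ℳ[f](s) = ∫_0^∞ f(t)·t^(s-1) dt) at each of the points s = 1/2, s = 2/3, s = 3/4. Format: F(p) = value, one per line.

split f at 1: ℳ[f](s) collects 2 kernel integrals
on [0, 1): add ∫ t·t^(s-1) dt
the [1, 2) slice contributes ∫ exp(-t)·t^(s-1) dt

F(1/2) = -sqrt(pi)*erfc(sqrt(2)) + sqrt(pi)*erfc(1) + 2/3
F(2/3) = -uppergamma(2/3, 2) + uppergamma(2/3, 1) + 3/5
F(3/4) = -uppergamma(3/4, 2) + uppergamma(3/4, 1) + 4/7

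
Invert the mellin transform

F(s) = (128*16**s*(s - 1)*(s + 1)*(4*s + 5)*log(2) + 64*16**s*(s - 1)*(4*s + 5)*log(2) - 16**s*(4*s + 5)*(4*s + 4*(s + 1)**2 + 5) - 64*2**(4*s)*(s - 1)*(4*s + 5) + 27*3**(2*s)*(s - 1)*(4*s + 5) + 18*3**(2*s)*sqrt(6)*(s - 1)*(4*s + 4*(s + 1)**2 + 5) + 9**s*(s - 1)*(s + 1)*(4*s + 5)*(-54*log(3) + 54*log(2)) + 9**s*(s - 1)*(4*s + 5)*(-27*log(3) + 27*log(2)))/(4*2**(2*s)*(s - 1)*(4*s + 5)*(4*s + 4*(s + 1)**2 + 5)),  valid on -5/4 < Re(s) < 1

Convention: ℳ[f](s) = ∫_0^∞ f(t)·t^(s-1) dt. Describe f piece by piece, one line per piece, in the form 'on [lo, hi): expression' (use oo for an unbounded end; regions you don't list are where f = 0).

invert the shared t-power to get t**(1/4) on [0, 9/4); sqrt(t)*log(sqrt(t)) on [9/4, 4); t**(-2) on [4, ∞)
the power substitution comes off first: sqrt(t) on [0, 3/2); t*log(t) on [3/2, 2); t**(-4) on [2, ∞)
slice at 9/4, 4, transform all 3 pieces, and sum them
over [0, 9/4), the kernel integral of t**(5/4) enters the sum
on [9/4, 4): add ∫ t**(3/2)*log(sqrt(t))·t^(s-1) dt
∫ over [4, ∞) of 1/t·t^(s-1) joins the sum

on [0, 9/4): t**(5/4)
on [9/4, 4): t**(3/2)*log(sqrt(t))
on [4, oo): 1/t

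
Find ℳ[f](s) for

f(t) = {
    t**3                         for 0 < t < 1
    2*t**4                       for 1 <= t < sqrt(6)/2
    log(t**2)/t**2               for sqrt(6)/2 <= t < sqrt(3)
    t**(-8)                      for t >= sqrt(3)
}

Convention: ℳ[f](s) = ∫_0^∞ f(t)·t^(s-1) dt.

(324*2**(s/2)*(s/2 - 4)*(s/2 + 2)*(s**2/4 - s + 1) - 324*2**(s/2)*(s/2 - 4)*(s + 3)*(s**2/4 - s + 1) - 54*3**(s/2)*s*(s/2 - 4)*(s/2 + 2)*(s + 3)*log(3) + 54*3**(s/2)*s*(s/2 - 4)*(s/2 + 2)*(s + 3)*log(2) - 108*3**(s/2)*(s/2 - 4)*(s/2 + 2)*(s + 3)*log(2) + 108*3**(s/2)*(s/2 - 4)*(s/2 + 2)*(s + 3) + 108*3**(s/2)*(s/2 - 4)*(s/2 + 2)*(s + 3)*log(3) + 729*3**(s/2)*(s/2 - 4)*(s + 3)*(s**2/4 - s + 1) + 27*6**(s/2)*s*(s/2 - 4)*(s/2 + 2)*(s + 3)*log(3) - 54*6**(s/2)*(s/2 - 4)*(s/2 + 2)*(s + 3)*log(3) - 54*6**(s/2)*(s/2 - 4)*(s/2 + 2)*(s + 3) - 2*6**(s/2)*(s/2 + 2)*(s + 3)*(s**2/4 - s + 1))/(324*2**(s/2)*(s/2 - 4)*(s/2 + 2)*(s + 3)*(s**2/4 - s + 1))
  -3 < Re(s) < 8

the power substitution comes off first: t**(3/2) on [0, 1); 2*t**2 on [1, 3/2); log(t)/t on [3/2, 3); …
split f at 1, sqrt(6)/2, sqrt(3): ℳ[f](s) collects 4 kernel integrals
on [0, 1): add ∫ t**3·t^(s-1) dt
piece [1, sqrt(6)/2): integrate 2*t**4 against the kernel
on [sqrt(6)/2, sqrt(3)) integrate f = log(t**2)/t**2 against the kernel
over [sqrt(3), ∞), the kernel integral of t**(-8) enters the sum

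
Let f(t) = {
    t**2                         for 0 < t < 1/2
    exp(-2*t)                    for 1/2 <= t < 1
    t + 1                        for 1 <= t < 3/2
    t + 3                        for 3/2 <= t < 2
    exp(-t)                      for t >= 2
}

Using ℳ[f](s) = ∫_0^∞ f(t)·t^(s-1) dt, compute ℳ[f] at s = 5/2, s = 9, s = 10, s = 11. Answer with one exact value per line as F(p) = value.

F(5/2) = sqrt(2)*(3150*E + 630*sqrt(2)*(-7 + 6*sqrt(pi)*exp(2)*erfc(sqrt(2)) + 28*sqrt(2)) + (-9072*sqrt(3) - 3456*sqrt(2) - 945*sqrt(pi)*erfc(sqrt(2)) + 945*sqrt(pi)*erfc(1) + 71494)*exp(2))*exp(-2)/10080
F(9) = (217009980*E + 267949573*exp(2) + 301364743680)*exp(-2)/1013760
F(10) = (2604122400*E + 1302094759*exp(2) + 7241213675520)*exp(-2)/2703360
F(11) = (1035541011*exp(2) + 5642265772*E + 31395128134656)*exp(-2)/1171456

the 5 pieces separated at 1/2, 1, 3/2, 2 each add one integral
between 0 and 1/2 the integrand is t**2·t^(s-1)
on [1/2, 1) integrate f = exp(-2*t) against the kernel
between 1 and 3/2 the integrand is (t + 1)·t^(s-1)
for t in [3/2, 2): the term is ∫ (t + 3)·t^(s-1)
segment [2, ∞) carries exp(-t); integrate it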